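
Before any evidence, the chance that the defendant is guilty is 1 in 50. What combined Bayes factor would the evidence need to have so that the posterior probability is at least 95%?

931

Prior odds = 0.02/0.98 = 1/49.
Target odds = 0.95/0.05 = 19.
Required Bayes factor = 19 ÷ (1/49) = 931.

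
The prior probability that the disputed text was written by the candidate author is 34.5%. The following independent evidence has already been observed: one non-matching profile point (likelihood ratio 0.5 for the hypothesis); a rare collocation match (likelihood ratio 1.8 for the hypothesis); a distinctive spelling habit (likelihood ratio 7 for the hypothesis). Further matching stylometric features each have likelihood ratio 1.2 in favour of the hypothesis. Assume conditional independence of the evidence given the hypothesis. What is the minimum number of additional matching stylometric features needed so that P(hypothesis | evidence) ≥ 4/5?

Prior odds = 0.345/0.655 = 69/131.
Combined Bayes factor of the evidence already in hand = 0.5 × 1.8 × 7 = 6.3.
Odds after that evidence = (69/131) × 6.3 = 4347/1310.
Target odds = 0.8/0.2 = 4.
Need 1.2ⁿ ≥ 4 ÷ (4347/1310) = 5240/4347.
1.2¹ = 1.2 falls short of 5240/4347 but 1.2² = 1.44 reaches it, so n = 2.

2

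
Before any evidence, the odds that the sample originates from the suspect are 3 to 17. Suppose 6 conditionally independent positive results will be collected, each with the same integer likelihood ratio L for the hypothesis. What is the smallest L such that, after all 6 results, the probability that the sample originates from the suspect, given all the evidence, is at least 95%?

3

Prior odds = 3/17.
Target odds = 0.95/0.05 = 19.
Need L⁶ ≥ 19 ÷ (3/17) = 323/3.
2⁶ = 64 < 323/3 ≤ 729 = 3⁶, so L = 3.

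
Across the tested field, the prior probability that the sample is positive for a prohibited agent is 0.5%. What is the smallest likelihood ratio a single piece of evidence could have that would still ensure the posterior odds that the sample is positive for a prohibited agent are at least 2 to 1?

398

Prior odds = 0.005/0.995 = 1/199.
Target odds = 2.
Required Bayes factor = 2 ÷ (1/199) = 398.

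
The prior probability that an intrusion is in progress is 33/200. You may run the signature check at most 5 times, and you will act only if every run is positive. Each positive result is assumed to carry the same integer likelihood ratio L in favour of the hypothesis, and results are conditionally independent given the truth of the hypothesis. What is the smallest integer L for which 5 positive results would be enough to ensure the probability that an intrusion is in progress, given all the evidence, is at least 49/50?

Prior odds = 0.165/0.835 = 33/167.
Target odds = 0.98/0.02 = 49.
Need L⁵ ≥ 49 ÷ (33/167) = 8183/33.
3⁵ = 243 < 8183/33 ≤ 1024 = 4⁵, so L = 4.

4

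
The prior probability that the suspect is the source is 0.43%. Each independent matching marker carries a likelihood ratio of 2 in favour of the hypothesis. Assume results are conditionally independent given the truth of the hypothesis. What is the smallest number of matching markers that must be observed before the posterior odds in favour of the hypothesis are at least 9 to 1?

Prior odds = 0.0043/0.9957 = 43/9957.
Likelihood ratio per matching marker = 2.
Target odds = 9.
Need (43/9957) × 2ⁿ ≥ 9, i.e. 2ⁿ ≥ 89613/43.
2¹¹ = 2048 falls short of 89613/43 but 2¹² = 4096 reaches it, so n = 12.

12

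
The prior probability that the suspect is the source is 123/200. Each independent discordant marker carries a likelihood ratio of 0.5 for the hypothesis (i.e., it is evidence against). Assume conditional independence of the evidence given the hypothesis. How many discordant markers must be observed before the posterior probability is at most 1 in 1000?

Prior odds: 0.615 ÷ 0.385 = 123/77.
Likelihood ratio per discordant marker = 0.5.
Target odds: 0.001 ÷ 0.999 = 1/999.
Need (123/77) × 0.5ⁿ ≤ 1/999, i.e. 0.5ⁿ ≤ 77/122877.
0.5¹⁰ = 1/1024 is still above 77/122877 but 0.5¹¹ = 1/2048 is at or below it, so n = 11.

11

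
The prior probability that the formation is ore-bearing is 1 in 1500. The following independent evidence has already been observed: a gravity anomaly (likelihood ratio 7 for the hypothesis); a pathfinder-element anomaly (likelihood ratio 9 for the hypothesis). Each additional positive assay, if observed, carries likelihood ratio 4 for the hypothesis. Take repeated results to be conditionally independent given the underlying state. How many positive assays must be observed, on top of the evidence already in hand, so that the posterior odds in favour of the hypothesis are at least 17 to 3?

Prior odds = (1/1500)/(1499/1500) = 1/1499.
Combined Bayes factor of the evidence already in hand = 7 × 9 = 63.
Odds after that evidence = (1/1499) × 63 = 63/1499.
Target odds = 17/3.
Need 4ⁿ ≥ 17/3 ÷ (63/1499) = 25483/189.
4³ = 64 falls short of 25483/189 but 4⁴ = 256 reaches it, so n = 4.

4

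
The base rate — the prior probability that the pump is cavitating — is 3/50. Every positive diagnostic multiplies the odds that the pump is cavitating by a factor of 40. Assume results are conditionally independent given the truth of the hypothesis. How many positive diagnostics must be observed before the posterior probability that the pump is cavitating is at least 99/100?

2

Prior odds: 0.06 ÷ 0.94 = 3/47.
Likelihood ratio per positive diagnostic = 40.
Target odds: 0.99 ÷ 0.01 = 99.
Require 40ⁿ ≥ 99 ÷ (3/47) = 1551.
40¹ = 40 falls short of 1551 but 40² = 1600 reaches it, so n = 2.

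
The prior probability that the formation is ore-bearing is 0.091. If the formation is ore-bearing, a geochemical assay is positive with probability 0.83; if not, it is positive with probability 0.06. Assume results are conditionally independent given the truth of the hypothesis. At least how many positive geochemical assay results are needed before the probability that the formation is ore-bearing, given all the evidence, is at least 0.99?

3

Prior odds: 0.091 ÷ 0.909 = 91/909.
Likelihood ratio of a positive = 0.83/0.06 = 83/6.
Target odds: 0.99 ÷ 0.01 = 99.
Require (83/6)ⁿ ≥ 99 ÷ (91/909) = 89991/91.
(83/6)² = 6889/36 falls short of 89991/91 but (83/6)³ = 571787/216 reaches it, so n = 3.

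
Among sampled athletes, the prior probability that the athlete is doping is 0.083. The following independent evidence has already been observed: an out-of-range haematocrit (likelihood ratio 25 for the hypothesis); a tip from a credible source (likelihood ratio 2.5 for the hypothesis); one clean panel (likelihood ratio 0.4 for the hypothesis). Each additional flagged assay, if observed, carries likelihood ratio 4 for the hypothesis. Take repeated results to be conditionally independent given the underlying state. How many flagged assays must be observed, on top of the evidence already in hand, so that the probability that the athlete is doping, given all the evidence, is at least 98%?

Prior odds = 0.083/0.917 = 83/917.
Combined Bayes factor of the evidence already in hand = 25 × 2.5 × 0.4 = 25.
Odds after that evidence = (83/917) × 25 = 2075/917.
Target odds = 0.98/0.02 = 49.
Need 4ⁿ ≥ 49 ÷ (2075/917) = 44933/2075.
4² = 16 falls short of 44933/2075 but 4³ = 64 reaches it, so n = 3.

3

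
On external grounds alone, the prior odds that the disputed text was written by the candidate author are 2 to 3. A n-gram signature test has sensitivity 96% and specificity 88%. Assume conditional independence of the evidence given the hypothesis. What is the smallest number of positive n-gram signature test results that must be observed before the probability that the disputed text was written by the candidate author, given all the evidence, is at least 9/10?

2

Prior odds = 2/3.
False-positive rate = 1 − 0.88 = 0.12; likelihood ratio of a positive = 0.96/0.12 = 8.
Target odds: 0.9 ÷ 0.1 = 9.
Need (2/3) × 8ⁿ ≥ 9, i.e. 8ⁿ ≥ 13.5.
8¹ = 8 falls short of 13.5 but 8² = 64 reaches it, so n = 2.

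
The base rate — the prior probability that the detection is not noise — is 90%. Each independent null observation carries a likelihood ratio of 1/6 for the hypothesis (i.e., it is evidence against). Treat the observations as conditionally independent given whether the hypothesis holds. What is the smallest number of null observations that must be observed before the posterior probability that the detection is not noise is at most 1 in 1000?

Prior odds = 0.9/0.1 = 9.
Likelihood ratio per null observation = 1/6.
Target posterior odds = 0.001/0.999 = 1/999.
Require (1/6)ⁿ ≤ 1/999 ÷ 9 = 1/8991.
(1/6)⁵ = 1/7776 is still above 1/8991 but (1/6)⁶ = 1/46656 is at or below it, so n = 6.

6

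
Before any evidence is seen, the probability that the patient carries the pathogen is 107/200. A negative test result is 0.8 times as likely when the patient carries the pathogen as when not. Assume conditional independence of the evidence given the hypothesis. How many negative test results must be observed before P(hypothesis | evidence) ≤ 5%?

14

Prior odds: 0.535 ÷ 0.465 = 107/93.
Likelihood ratio per negative test result = 0.8.
Target posterior odds = 0.05/0.95 = 1/19.
Require 0.8ⁿ ≤ 1/19 ÷ (107/93) = 93/2033.
0.8¹³ ≈0.0549756 is still above 93/2033 but 0.8¹⁴ ≈0.0439805 is at or below it, so n = 14.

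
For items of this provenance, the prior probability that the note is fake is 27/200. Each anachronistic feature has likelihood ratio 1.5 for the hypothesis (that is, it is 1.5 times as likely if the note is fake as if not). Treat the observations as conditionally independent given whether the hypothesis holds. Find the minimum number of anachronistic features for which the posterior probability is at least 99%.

16

Prior odds = 0.135/0.865 = 27/173.
Likelihood ratio per anachronistic feature = 1.5.
Target posterior odds = 0.99/0.01 = 99.
Require 1.5ⁿ ≥ 99 ÷ (27/173) = 1903/3.
1.5¹⁵ = 14348907/32768 falls short of 1903/3 but 1.5¹⁶ = 43046721/65536 reaches it, so n = 16.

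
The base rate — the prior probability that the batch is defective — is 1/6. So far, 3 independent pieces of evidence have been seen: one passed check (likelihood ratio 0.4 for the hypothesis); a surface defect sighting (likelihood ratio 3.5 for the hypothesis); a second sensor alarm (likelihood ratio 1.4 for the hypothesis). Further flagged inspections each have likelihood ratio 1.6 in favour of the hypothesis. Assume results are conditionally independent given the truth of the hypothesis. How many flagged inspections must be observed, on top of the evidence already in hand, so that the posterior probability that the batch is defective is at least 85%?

Prior odds = (1/6)/(5/6) = 0.2.
Combined Bayes factor of the evidence already in hand = 0.4 × 3.5 × 1.4 = 1.96.
Odds after that evidence = 0.2 × 1.96 = 0.392.
Target odds = 0.85/0.15 = 17/3.
Need 1.6ⁿ ≥ 17/3 ÷ 0.392 = 2125/147.
1.6⁵ = 10.48576 falls short of 2125/147 but 1.6⁶ = 262144/15625 reaches it, so n = 6.

6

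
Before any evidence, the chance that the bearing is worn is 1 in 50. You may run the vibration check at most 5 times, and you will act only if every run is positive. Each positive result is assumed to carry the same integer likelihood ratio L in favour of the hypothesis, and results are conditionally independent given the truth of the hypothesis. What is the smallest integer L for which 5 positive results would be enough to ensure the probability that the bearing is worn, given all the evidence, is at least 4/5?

3

Prior odds = 0.02/0.98 = 1/49.
Target odds = 0.8/0.2 = 4.
Need L⁵ ≥ 4 ÷ (1/49) = 196.
2⁵ = 32 < 196 ≤ 243 = 3⁵, so L = 3.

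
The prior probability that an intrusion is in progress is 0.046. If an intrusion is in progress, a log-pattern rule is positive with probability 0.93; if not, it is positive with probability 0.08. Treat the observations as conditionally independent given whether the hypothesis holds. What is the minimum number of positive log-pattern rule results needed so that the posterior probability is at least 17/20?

2

Prior odds: 0.046 ÷ 0.954 = 23/477.
Likelihood ratio of a positive = 0.93/0.08 = 11.625.
Target odds: 0.85 ÷ 0.15 = 17/3.
Require 11.625ⁿ ≥ 17/3 ÷ (23/477) = 2703/23.
11.625¹ = 11.625 falls short of 2703/23 but 11.625² = 135.140625 reaches it, so n = 2.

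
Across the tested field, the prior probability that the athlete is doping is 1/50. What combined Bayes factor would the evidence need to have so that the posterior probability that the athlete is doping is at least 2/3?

98

Prior odds = 0.02/0.98 = 1/49.
Target odds = (2/3)/(1/3) = 2.
Required Bayes factor = 2 ÷ (1/49) = 98.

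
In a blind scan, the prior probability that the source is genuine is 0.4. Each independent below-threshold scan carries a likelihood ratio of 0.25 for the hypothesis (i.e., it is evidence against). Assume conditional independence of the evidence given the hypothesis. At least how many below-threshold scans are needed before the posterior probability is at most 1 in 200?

4

Prior odds = 0.4/0.6 = 2/3.
Likelihood ratio per below-threshold scan = 0.25.
Target posterior odds = 0.005/0.995 = 1/199.
Need (2/3) × 0.25ⁿ ≤ 1/199, i.e. 0.25ⁿ ≤ 3/398.
0.25³ = 0.015625 is still above 3/398 but 0.25⁴ = 0.00390625 is at or below it, so n = 4.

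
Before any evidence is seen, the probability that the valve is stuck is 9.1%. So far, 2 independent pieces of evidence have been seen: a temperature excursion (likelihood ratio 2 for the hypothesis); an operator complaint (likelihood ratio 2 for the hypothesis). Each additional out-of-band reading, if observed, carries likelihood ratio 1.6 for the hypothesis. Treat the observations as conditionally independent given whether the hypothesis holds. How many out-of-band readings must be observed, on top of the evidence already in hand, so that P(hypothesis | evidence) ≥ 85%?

6

Prior odds = 0.091/0.909 = 91/909.
Combined Bayes factor of the evidence already in hand = 2 × 2 = 4.
Odds after that evidence = (91/909) × 4 = 364/909.
Target odds = 0.85/0.15 = 17/3.
Need 1.6ⁿ ≥ 17/3 ÷ (364/909) = 5151/364.
1.6⁵ = 10.48576 falls short of 5151/364 but 1.6⁶ = 262144/15625 reaches it, so n = 6.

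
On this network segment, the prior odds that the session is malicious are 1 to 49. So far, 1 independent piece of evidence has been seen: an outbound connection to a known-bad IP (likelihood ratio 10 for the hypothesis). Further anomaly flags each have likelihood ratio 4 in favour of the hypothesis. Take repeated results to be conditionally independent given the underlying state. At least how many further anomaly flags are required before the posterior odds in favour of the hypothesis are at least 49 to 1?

Prior odds = 1/49.
Bayes factor of the evidence already in hand = 10.
Odds after that evidence = (1/49) × 10 = 10/49.
Target odds = 49.
Need 4ⁿ ≥ 49 ÷ (10/49) = 240.1.
4³ = 64 falls short of 240.1 but 4⁴ = 256 reaches it, so n = 4.

4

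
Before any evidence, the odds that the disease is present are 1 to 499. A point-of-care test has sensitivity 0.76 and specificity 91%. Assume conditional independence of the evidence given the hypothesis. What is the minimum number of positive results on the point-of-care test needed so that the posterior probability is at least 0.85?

Prior odds = 1/499.
False-positive rate = 1 − 0.91 = 0.09; likelihood ratio of a positive = 0.76/0.09 = 76/9.
Target posterior odds = 0.85/0.15 = 17/3.
Need (1/499) × (76/9)ⁿ ≥ 17/3, i.e. (76/9)ⁿ ≥ 8483/3.
(76/9)³ = 438976/729 falls short of 8483/3 but (76/9)⁴ = 33362176/6561 reaches it, so n = 4.

4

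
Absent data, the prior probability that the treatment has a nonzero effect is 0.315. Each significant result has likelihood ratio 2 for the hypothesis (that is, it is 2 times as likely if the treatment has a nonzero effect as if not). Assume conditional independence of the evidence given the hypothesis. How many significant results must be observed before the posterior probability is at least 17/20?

4

Prior odds = 0.315/0.685 = 63/137.
Likelihood ratio per significant result = 2.
Target posterior odds = 0.85/0.15 = 17/3.
Require 2ⁿ ≥ 17/3 ÷ (63/137) = 2329/189.
2³ = 8 falls short of 2329/189 but 2⁴ = 16 reaches it, so n = 4.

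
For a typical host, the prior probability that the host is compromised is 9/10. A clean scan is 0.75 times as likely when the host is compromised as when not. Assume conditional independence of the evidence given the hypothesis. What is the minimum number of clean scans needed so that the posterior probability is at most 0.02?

Prior odds = 0.9/0.1 = 9.
Likelihood ratio per clean scan = 0.75.
Target posterior odds = 0.02/0.98 = 1/49.
Need 9 × 0.75ⁿ ≤ 1/49, i.e. 0.75ⁿ ≤ 1/441.
0.75²¹ ≈0.00237841 is still above 1/441 but 0.75²² ≈0.00178381 is at or below it, so n = 22.

22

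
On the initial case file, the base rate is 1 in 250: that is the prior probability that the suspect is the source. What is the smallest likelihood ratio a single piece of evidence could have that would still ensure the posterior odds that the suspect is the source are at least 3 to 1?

747

Prior odds = 0.004/0.996 = 1/249.
Target odds = 3.
Required Bayes factor = 3 ÷ (1/249) = 747.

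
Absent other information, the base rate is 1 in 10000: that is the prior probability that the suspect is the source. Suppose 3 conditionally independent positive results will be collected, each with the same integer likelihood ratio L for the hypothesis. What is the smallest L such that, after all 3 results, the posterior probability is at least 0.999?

216

Prior odds = 0.0001/0.9999 = 1/9999.
Target odds = 0.999/0.001 = 999.
Need L³ ≥ 999 ÷ (1/9999) = 9989001.
215³ = 9938375 < 9989001 ≤ 10077696 = 216³, so L = 216.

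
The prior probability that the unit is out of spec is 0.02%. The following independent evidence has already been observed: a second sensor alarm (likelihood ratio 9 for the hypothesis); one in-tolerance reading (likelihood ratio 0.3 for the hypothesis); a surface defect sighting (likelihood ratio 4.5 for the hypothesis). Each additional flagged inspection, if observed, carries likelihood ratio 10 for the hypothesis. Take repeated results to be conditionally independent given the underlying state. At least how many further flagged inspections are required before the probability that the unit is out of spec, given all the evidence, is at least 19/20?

4

Prior odds = 0.0002/0.9998 = 1/4999.
Combined Bayes factor of the evidence already in hand = 9 × 0.3 × 4.5 = 12.15.
Odds after that evidence = (1/4999) × 12.15 = 243/99980.
Target odds = 0.95/0.05 = 19.
Need 10ⁿ ≥ 19 ÷ (243/99980) = 1899620/243.
10³ = 1000 falls short of 1899620/243 but 10⁴ = 10000 reaches it, so n = 4.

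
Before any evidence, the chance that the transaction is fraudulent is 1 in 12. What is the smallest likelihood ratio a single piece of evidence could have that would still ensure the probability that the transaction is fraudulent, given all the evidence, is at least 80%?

Prior odds = (1/12)/(11/12) = 1/11.
Target odds = 0.8/0.2 = 4.
Required Bayes factor = 4 ÷ (1/11) = 44.

44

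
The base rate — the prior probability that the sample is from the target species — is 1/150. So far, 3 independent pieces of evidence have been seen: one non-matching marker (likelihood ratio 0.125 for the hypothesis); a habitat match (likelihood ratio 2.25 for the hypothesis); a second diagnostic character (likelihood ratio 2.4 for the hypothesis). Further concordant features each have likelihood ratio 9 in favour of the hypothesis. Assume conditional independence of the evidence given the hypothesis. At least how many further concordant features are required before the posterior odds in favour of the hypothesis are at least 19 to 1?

Prior odds = (1/150)/(149/150) = 1/149.
Combined Bayes factor of the evidence already in hand = 0.125 × 2.25 × 2.4 = 0.675.
Odds after that evidence = (1/149) × 0.675 = 27/5960.
Target odds = 19.
Need 9ⁿ ≥ 19 ÷ (27/5960) = 113240/27.
9³ = 729 falls short of 113240/27 but 9⁴ = 6561 reaches it, so n = 4.

4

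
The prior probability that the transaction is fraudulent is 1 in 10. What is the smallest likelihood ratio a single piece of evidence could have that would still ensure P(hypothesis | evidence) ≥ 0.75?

Prior odds = 0.1/0.9 = 1/9.
Target odds = 0.75/0.25 = 3.
Required Bayes factor = 3 ÷ (1/9) = 27.

27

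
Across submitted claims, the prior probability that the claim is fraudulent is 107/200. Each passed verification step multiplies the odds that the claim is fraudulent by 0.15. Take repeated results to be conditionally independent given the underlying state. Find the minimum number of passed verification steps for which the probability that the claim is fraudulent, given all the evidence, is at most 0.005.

3

Prior odds = 0.535/0.465 = 107/93.
Likelihood ratio per passed verification step = 0.15.
Target posterior odds = 0.005/0.995 = 1/199.
Need (107/93) × 0.15ⁿ ≤ 1/199, i.e. 0.15ⁿ ≤ 93/21293.
0.15² = 0.0225 is still above 93/21293 but 0.15³ = 0.003375 is at or below it, so n = 3.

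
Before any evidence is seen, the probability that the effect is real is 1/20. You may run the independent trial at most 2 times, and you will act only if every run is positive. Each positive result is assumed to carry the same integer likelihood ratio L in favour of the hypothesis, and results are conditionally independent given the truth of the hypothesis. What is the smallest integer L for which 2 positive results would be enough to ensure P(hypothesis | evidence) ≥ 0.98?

31

Prior odds = 0.05/0.95 = 1/19.
Target odds = 0.98/0.02 = 49.
Need L² ≥ 49 ÷ (1/19) = 931.
30² = 900 < 931 ≤ 961 = 31², so L = 31.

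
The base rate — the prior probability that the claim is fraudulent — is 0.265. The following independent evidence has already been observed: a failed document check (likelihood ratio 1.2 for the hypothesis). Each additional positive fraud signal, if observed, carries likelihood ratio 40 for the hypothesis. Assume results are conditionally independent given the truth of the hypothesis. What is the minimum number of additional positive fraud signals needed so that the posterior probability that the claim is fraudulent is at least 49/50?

2

Prior odds = 0.265/0.735 = 53/147.
Bayes factor of the evidence already in hand = 1.2.
Odds after that evidence = (53/147) × 1.2 = 106/245.
Target odds = 0.98/0.02 = 49.
Need 40ⁿ ≥ 49 ÷ (106/245) = 12005/106.
40¹ = 40 falls short of 12005/106 but 40² = 1600 reaches it, so n = 2.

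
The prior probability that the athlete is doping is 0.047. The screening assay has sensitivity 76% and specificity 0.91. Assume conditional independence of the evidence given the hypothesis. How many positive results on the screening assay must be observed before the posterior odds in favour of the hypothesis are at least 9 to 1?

3

Prior odds = 0.047/0.953 = 47/953.
False-positive rate = 1 − 0.91 = 0.09; likelihood ratio of a positive = 0.76/0.09 = 76/9.
Target odds = 9.
Need (47/953) × (76/9)ⁿ ≥ 9, i.e. (76/9)ⁿ ≥ 8577/47.
(76/9)² = 5776/81 falls short of 8577/47 but (76/9)³ = 438976/729 reaches it, so n = 3.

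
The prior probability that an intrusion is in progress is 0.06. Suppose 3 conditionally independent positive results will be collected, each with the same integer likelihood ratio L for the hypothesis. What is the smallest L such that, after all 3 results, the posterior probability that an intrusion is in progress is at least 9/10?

Prior odds = 0.06/0.94 = 3/47.
Target odds = 0.9/0.1 = 9.
Need L³ ≥ 9 ÷ (3/47) = 141.
5³ = 125 < 141 ≤ 216 = 6³, so L = 6.

6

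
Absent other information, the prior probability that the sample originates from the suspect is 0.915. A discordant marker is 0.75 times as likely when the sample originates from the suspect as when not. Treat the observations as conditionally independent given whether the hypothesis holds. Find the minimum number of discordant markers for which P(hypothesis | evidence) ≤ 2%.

22

Prior odds: 0.915 ÷ 0.085 = 183/17.
Likelihood ratio per discordant marker = 0.75.
Target posterior odds = 0.02/0.98 = 1/49.
Need (183/17) × 0.75ⁿ ≤ 1/49, i.e. 0.75ⁿ ≤ 17/8967.
0.75²¹ ≈0.00237841 is still above 17/8967 but 0.75²² ≈0.00178381 is at or below it, so n = 22.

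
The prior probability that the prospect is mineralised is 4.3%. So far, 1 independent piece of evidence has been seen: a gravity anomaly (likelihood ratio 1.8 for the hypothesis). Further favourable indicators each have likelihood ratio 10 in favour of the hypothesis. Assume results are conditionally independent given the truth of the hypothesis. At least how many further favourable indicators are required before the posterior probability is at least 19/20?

Prior odds = 0.043/0.957 = 43/957.
Bayes factor of the evidence already in hand = 1.8.
Odds after that evidence = (43/957) × 1.8 = 129/1595.
Target odds = 0.95/0.05 = 19.
Need 10ⁿ ≥ 19 ÷ (129/1595) = 30305/129.
10² = 100 falls short of 30305/129 but 10³ = 1000 reaches it, so n = 3.

3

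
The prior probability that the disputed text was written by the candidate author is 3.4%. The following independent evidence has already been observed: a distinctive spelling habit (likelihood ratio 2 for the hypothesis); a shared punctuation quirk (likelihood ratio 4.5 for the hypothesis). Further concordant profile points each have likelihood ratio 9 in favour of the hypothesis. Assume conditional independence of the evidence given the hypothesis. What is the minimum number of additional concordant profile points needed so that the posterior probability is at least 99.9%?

4

Prior odds = 0.034/0.966 = 17/483.
Combined Bayes factor of the evidence already in hand = 2 × 4.5 = 9.
Odds after that evidence = (17/483) × 9 = 51/161.
Target odds = 0.999/0.001 = 999.
Need 9ⁿ ≥ 999 ÷ (51/161) = 53613/17.
9³ = 729 falls short of 53613/17 but 9⁴ = 6561 reaches it, so n = 4.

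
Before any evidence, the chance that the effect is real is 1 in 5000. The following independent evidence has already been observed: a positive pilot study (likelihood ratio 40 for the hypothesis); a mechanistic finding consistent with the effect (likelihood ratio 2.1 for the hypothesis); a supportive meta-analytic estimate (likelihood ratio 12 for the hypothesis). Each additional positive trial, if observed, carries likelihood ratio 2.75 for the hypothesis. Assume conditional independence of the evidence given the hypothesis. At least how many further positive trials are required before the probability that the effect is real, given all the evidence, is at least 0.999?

9

Prior odds = 0.0002/0.9998 = 1/4999.
Combined Bayes factor of the evidence already in hand = 40 × 2.1 × 12 = 1008.
Odds after that evidence = (1/4999) × 1008 = 1008/4999.
Target odds = 0.999/0.001 = 999.
Need 2.75ⁿ ≥ 999 ÷ (1008/4999) = 554889/112.
2.75⁸ = 214358881/65536 falls short of 554889/112 but 2.75⁹ ≈8994.86 reaches it, so n = 9.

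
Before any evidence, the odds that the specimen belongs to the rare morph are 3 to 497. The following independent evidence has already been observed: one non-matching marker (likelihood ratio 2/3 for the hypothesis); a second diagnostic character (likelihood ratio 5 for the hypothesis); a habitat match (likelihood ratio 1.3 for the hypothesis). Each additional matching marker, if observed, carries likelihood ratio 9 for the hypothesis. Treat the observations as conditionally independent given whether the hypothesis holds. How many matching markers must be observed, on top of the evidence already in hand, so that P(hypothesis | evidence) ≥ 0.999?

Prior odds = 3/497.
Combined Bayes factor of the evidence already in hand = (2/3) × 5 × 1.3 = 13/3.
Odds after that evidence = (3/497) × 13/3 = 13/497.
Target odds = 0.999/0.001 = 999.
Need 9ⁿ ≥ 999 ÷ (13/497) = 496503/13.
9⁴ = 6561 falls short of 496503/13 but 9⁵ = 59049 reaches it, so n = 5.

5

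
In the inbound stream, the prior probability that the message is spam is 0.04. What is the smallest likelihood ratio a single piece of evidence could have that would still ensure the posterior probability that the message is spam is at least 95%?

456

Prior odds = 0.04/0.96 = 1/24.
Target odds = 0.95/0.05 = 19.
Required Bayes factor = 19 ÷ (1/24) = 456.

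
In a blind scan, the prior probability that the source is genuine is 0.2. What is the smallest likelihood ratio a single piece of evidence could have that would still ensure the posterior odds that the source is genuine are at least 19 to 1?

76

Prior odds = 0.2/0.8 = 0.25.
Target odds = 19.
Required Bayes factor = 19 ÷ 0.25 = 76.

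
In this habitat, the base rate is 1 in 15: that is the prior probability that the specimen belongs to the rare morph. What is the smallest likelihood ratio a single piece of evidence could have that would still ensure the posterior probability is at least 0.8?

Prior odds = (1/15)/(14/15) = 1/14.
Target odds = 0.8/0.2 = 4.
Required Bayes factor = 4 ÷ (1/14) = 56.

56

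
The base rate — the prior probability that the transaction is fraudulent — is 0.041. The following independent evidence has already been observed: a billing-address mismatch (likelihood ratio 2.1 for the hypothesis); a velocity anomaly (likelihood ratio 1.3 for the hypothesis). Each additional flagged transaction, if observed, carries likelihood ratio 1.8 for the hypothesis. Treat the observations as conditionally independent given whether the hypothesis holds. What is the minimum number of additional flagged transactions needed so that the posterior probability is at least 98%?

Prior odds = 0.041/0.959 = 41/959.
Combined Bayes factor of the evidence already in hand = 2.1 × 1.3 = 2.73.
Odds after that evidence = (41/959) × 2.73 = 1599/13700.
Target odds = 0.98/0.02 = 49.
Need 1.8ⁿ ≥ 49 ÷ (1599/13700) = 671300/1599.
1.8¹⁰ ≈357.047 falls short of 671300/1599 but 1.8¹¹ ≈642.684 reaches it, so n = 11.

11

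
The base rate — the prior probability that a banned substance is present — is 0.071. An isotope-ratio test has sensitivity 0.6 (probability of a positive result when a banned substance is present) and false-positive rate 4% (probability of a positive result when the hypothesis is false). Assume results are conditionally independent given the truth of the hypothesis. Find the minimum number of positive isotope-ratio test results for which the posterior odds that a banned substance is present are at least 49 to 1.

Prior odds = 0.071/0.929 = 71/929.
Likelihood ratio of a positive result = 0.6/0.04 = 15.
Target odds = 49.
Need (71/929) × 15ⁿ ≥ 49, i.e. 15ⁿ ≥ 45521/71.
15² = 225 falls short of 45521/71 but 15³ = 3375 reaches it, so n = 3.

3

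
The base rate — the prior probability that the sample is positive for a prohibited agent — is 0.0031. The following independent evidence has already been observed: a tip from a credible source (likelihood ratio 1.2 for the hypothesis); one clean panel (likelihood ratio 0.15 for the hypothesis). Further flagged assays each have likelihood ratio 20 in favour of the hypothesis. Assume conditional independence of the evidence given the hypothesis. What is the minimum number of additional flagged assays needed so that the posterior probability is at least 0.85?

Prior odds = 0.0031/0.9969 = 31/9969.
Combined Bayes factor of the evidence already in hand = 1.2 × 0.15 = 0.18.
Odds after that evidence = (31/9969) × 0.18 = 93/166150.
Target odds = 0.85/0.15 = 17/3.
Need 20ⁿ ≥ 17/3 ÷ (93/166150) = 2824550/279.
20³ = 8000 falls short of 2824550/279 but 20⁴ = 160000 reaches it, so n = 4.

4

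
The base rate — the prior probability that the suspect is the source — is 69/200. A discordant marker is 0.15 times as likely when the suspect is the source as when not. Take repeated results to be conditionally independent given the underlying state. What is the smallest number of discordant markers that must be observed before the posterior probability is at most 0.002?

3

Prior odds = 0.345/0.655 = 69/131.
Likelihood ratio per discordant marker = 0.15.
Target odds: 0.002 ÷ 0.998 = 1/499.
Need (69/131) × 0.15ⁿ ≤ 1/499, i.e. 0.15ⁿ ≤ 131/34431.
0.15² = 0.0225 is still above 131/34431 but 0.15³ = 0.003375 is at or below it, so n = 3.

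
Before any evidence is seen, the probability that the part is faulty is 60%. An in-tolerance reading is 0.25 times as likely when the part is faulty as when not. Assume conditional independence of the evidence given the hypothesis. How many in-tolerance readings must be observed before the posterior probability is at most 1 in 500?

Prior odds: 0.6 ÷ 0.4 = 1.5.
Likelihood ratio per in-tolerance reading = 0.25.
Target odds: 0.002 ÷ 0.998 = 1/499.
Require 0.25ⁿ ≤ 1/499 ÷ 1.5 = 2/1497.
0.25⁴ = 0.00390625 is still above 2/1497 but 0.25⁵ = 1/1024 is at or below it, so n = 5.

5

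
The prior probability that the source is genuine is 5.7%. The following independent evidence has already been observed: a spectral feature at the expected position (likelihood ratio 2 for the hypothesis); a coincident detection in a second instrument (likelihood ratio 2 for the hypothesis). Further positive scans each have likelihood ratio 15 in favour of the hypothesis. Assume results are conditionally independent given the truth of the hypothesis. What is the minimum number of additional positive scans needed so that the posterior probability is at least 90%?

Prior odds = 0.057/0.943 = 57/943.
Combined Bayes factor of the evidence already in hand = 2 × 2 = 4.
Odds after that evidence = (57/943) × 4 = 228/943.
Target odds = 0.9/0.1 = 9.
Need 15ⁿ ≥ 9 ÷ (228/943) = 2829/76.
15¹ = 15 falls short of 2829/76 but 15² = 225 reaches it, so n = 2.

2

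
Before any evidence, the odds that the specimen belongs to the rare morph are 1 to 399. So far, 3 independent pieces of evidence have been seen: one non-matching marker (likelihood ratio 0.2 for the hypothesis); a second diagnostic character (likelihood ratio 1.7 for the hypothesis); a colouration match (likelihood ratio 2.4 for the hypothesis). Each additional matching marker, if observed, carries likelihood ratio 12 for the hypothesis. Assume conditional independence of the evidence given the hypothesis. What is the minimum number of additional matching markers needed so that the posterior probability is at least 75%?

Prior odds = 1/399.
Combined Bayes factor of the evidence already in hand = 0.2 × 1.7 × 2.4 = 0.816.
Odds after that evidence = (1/399) × 0.816 = 34/16625.
Target odds = 0.75/0.25 = 3.
Need 12ⁿ ≥ 3 ÷ (34/16625) = 49875/34.
12² = 144 falls short of 49875/34 but 12³ = 1728 reaches it, so n = 3.

3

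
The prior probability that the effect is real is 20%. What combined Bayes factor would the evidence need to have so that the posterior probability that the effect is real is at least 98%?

Prior odds = 0.2/0.8 = 0.25.
Target odds = 0.98/0.02 = 49.
Required Bayes factor = 49 ÷ 0.25 = 196.

196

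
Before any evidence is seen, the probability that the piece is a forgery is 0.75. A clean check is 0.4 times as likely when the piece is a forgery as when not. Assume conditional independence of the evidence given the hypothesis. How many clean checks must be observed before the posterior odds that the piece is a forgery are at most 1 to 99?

7

Prior odds = 0.75/0.25 = 3.
Likelihood ratio per clean check = 0.4.
Target odds = 1/99.
Require 0.4ⁿ ≤ 1/99 ÷ 3 = 1/297.
0.4⁶ = 64/15625 is still above 1/297 but 0.4⁷ = 128/78125 is at or below it, so n = 7.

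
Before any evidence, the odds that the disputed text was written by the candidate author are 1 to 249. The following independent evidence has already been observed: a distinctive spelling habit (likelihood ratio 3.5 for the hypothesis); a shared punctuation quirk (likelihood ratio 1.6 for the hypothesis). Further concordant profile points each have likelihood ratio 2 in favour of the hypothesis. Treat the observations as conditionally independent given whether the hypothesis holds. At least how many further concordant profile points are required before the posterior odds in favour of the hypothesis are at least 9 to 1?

9

Prior odds = 1/249.
Combined Bayes factor of the evidence already in hand = 3.5 × 1.6 = 5.6.
Odds after that evidence = (1/249) × 5.6 = 28/1245.
Target odds = 9.
Need 2ⁿ ≥ 9 ÷ (28/1245) = 11205/28.
2⁸ = 256 falls short of 11205/28 but 2⁹ = 512 reaches it, so n = 9.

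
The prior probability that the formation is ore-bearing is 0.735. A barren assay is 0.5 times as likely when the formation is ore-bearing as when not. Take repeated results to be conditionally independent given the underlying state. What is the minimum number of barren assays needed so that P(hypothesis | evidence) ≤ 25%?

4

Prior odds: 0.735 ÷ 0.265 = 147/53.
Likelihood ratio per barren assay = 0.5.
Target posterior odds = 0.25/0.75 = 1/3.
Need (147/53) × 0.5ⁿ ≤ 1/3, i.e. 0.5ⁿ ≤ 53/441.
0.5³ = 0.125 is still above 53/441 but 0.5⁴ = 0.0625 is at or below it, so n = 4.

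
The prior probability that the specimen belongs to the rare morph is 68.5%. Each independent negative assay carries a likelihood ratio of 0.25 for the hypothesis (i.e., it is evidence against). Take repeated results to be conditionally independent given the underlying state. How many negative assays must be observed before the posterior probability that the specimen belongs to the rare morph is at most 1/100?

4

Prior odds: 0.685 ÷ 0.315 = 137/63.
Likelihood ratio per negative assay = 0.25.
Target posterior odds = 0.01/0.99 = 1/99.
Need (137/63) × 0.25ⁿ ≤ 1/99, i.e. 0.25ⁿ ≤ 7/1507.
0.25³ = 0.015625 is still above 7/1507 but 0.25⁴ = 0.00390625 is at or below it, so n = 4.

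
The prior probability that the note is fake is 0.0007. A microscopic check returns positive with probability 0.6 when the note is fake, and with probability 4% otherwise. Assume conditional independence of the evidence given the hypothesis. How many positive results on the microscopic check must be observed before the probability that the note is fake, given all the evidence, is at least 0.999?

Prior odds = 0.0007/0.9993 = 7/9993.
Likelihood ratio of a positive result = 0.6/0.04 = 15.
Target odds: 0.999 ÷ 0.001 = 999.
Require 15ⁿ ≥ 999 ÷ (7/9993) = 9983007/7.
15⁵ = 759375 falls short of 9983007/7 but 15⁶ = 11390625 reaches it, so n = 6.

6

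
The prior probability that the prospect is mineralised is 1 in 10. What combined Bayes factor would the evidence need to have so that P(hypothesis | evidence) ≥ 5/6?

45

Prior odds = 0.1/0.9 = 1/9.
Target odds = (5/6)/(1/6) = 5.
Required Bayes factor = 5 ÷ (1/9) = 45.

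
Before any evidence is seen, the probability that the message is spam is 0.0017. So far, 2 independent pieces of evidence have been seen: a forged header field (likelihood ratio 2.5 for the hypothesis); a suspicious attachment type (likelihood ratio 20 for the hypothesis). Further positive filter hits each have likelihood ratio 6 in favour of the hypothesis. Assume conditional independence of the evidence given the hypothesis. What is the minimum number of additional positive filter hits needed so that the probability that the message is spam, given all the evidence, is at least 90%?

Prior odds = 0.0017/0.9983 = 17/9983.
Combined Bayes factor of the evidence already in hand = 2.5 × 20 = 50.
Odds after that evidence = (17/9983) × 50 = 850/9983.
Target odds = 0.9/0.1 = 9.
Need 6ⁿ ≥ 9 ÷ (850/9983) = 89847/850.
6² = 36 falls short of 89847/850 but 6³ = 216 reaches it, so n = 3.

3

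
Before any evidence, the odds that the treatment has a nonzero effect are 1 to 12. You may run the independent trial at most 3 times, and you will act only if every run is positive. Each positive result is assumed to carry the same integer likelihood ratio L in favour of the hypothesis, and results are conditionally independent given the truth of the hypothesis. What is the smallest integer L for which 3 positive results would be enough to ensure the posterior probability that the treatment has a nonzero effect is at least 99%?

11

Prior odds = 1/12.
Target odds = 0.99/0.01 = 99.
Need L³ ≥ 99 ÷ (1/12) = 1188.
10³ = 1000 < 1188 ≤ 1331 = 11³, so L = 11.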